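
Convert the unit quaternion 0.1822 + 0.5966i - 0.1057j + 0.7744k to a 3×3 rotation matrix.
[[-0.2217, -0.4083, 0.8855], [0.1561, -0.9113, -0.3811], [0.9625, 0.0537, 0.2658]]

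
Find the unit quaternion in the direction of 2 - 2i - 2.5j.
0.5298 - 0.5298i - 0.6623j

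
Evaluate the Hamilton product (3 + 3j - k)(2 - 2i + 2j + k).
1 - i + 14j + 7k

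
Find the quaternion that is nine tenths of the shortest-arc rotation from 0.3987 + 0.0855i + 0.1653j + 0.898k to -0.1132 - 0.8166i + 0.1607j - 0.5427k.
0.1517 + 0.7679i - 0.1298j + 0.6087k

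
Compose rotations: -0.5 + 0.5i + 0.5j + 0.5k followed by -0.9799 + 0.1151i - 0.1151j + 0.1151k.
0.4324 - 0.6626i - 0.4324j - 0.4324k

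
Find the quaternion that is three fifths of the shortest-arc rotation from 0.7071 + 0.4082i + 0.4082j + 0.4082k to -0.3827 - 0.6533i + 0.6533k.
0.6432 + 0.6865i + 0.2102j - 0.2661k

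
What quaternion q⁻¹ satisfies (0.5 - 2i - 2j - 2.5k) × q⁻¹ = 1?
0.0345 + 0.1379i + 0.1379j + 0.1724k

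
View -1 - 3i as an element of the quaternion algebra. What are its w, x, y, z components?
-1 - 3i + 0j + 0k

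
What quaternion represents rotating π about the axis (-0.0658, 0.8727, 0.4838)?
-0.0658i + 0.8727j + 0.4838k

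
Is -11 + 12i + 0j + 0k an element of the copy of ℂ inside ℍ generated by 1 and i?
Yes. The quaternion -11 + 12i has j- and k-coefficients y = z = 0, so it lies in the complex subalgebra spanned by 1 and i.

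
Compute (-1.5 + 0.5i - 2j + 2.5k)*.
-1.5 - 0.5i + 2j - 2.5k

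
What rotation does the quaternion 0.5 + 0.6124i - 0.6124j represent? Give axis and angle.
axis = (√2/2, -√2/2, 0), θ = 2π/3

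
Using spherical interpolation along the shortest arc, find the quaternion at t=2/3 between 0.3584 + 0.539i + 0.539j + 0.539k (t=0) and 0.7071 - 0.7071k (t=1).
-0.4176 + 0.2514i + 0.2514j + 0.8362k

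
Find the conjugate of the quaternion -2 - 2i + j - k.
-2 + 2i - j + k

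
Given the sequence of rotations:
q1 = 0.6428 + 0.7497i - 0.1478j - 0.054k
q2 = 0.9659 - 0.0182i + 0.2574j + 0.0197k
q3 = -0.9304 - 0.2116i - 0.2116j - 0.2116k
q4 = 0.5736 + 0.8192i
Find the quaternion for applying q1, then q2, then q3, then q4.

q2 · q1 = 0.6736 + 0.7014i + 0.0365j - 0.2298k
q3 · q2 · q1 = -0.5192 - 0.7388i - 0.3735j + 0.212k
q4 · q3 · q2 · q1 = 0.3074 - 0.8491i - 0.3879j - 0.1844k
0.3074 - 0.8491i - 0.3879j - 0.1844k


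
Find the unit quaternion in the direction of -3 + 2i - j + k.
-0.7746 + 0.5164i - 0.2582j + 0.2582k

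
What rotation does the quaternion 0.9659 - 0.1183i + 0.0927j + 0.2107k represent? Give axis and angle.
axis = (-0.4571, 0.3582, 0.8141), θ = π/6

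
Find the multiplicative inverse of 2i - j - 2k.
-0.2222i + 0.1111j + 0.2222k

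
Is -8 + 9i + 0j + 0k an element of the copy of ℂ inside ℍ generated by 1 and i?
Yes. The quaternion -8 + 9i has j- and k-coefficients y = z = 0, so it lies in the complex subalgebra spanned by 1 and i.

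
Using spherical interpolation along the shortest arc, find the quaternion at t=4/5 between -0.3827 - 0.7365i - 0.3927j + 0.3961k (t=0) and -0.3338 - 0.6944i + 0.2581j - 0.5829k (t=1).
-0.3966 - 0.8095i + 0.1264j - 0.414k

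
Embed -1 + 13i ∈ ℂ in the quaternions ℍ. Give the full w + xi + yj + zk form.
-1 + 13i + 0j + 0k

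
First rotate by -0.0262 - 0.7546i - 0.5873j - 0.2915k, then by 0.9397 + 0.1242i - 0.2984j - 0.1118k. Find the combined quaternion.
-0.1387 - 0.691i - 0.4235j - 0.5691k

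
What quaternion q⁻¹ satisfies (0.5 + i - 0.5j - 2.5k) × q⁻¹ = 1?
0.0645 - 0.129i + 0.0645j + 0.3226k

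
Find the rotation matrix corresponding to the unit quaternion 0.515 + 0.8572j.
[[-0.4696, 0, 0.8829], [0, 1, 0], [-0.8829, 0, -0.4696]]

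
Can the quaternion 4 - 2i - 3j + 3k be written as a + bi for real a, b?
No. The quaternion 4 - 2i - 3j + 3k has j-coefficient y = -3 and k-coefficient z = 3, not both zero, so it does not lie in the complex subalgebra spanned by 1 and i.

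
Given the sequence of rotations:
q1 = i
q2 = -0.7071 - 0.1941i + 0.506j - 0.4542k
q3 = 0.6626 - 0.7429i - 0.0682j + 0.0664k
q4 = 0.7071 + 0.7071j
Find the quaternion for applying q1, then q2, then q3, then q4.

q2 · q1 = 0.1941 - 0.7071i - 0.4542j - 0.506k
q3 · q2 · q1 = -0.3941 - 0.5481i - 0.737j - 0.0332k
q4 · q3 · q2 · q1 = 0.2425 - 0.411i - 0.7998j + 0.3641k
0.2425 - 0.411i - 0.7998j + 0.3641k


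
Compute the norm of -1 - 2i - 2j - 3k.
√18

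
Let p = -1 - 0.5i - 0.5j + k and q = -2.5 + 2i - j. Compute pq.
3 + 0.25i + 4.25j - k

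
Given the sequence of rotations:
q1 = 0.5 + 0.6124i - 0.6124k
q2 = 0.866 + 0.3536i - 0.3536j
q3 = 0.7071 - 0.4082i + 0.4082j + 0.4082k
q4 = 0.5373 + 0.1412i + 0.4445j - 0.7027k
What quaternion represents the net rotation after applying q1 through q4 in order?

q2 · q1 = 0.2165 + 0.9237i + 0.0397j - 0.3138k
q3 · q2 · q1 = 0.642 + 0.4205i + 0.3654j - 0.5268k
q4 · q3 · q2 · q1 = -0.247 + 0.3392i + 0.2606j - 0.8695k
-0.247 + 0.3392i + 0.2606j - 0.8695k


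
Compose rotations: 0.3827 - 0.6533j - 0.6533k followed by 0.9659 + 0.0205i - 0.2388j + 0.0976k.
0.2774 + 0.2276i - 0.709j - 0.6071k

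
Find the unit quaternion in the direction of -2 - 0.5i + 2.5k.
-0.6172 - 0.1543i + 0.7715k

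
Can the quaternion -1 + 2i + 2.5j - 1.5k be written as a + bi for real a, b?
No. The quaternion -1 + 2i + 2.5j - 1.5k has j-coefficient y = 2.5 and k-coefficient z = -1.5, not both zero, so it does not lie in the complex subalgebra spanned by 1 and i.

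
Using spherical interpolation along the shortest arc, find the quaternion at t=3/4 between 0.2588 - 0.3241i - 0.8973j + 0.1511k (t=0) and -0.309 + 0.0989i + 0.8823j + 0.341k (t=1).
0.3049 - 0.1609i - 0.9121j - 0.2219k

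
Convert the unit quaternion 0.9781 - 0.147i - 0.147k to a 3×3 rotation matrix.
[[0.9568, 0.2876, 0.0432], [-0.2876, 0.9136, 0.2876], [0.0432, -0.2876, 0.9568]]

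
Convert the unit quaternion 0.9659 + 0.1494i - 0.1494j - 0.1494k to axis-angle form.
axis = (√3/3, -√3/3, -√3/3), θ = π/6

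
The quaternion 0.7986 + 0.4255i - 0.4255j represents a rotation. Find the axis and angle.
axis = (√2/2, -√2/2, 0), θ = 74°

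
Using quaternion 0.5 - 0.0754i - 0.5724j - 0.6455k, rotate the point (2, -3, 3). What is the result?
(-4.598, 0.859, 0.349)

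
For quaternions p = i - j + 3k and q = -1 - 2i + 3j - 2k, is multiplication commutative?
No: pq = 11 - 8i - 3j - 2k ≠ 11 + 6i + 5j - 4k = qp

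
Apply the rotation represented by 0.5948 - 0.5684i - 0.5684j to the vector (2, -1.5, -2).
(1.091, -0.591, 2.951)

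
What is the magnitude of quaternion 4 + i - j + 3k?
√27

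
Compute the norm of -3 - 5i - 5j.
√59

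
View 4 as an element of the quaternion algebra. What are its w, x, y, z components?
4 + 0i + 0j + 0k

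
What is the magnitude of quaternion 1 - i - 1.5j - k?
2.291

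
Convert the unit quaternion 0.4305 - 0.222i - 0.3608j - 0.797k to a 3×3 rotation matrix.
[[-0.5308, 0.8464, 0.0432], [-0.526, -0.369, 0.7663], [0.6645, 0.384, 0.6411]]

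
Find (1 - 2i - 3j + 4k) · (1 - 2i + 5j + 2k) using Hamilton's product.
4 - 30i - 2j - 10k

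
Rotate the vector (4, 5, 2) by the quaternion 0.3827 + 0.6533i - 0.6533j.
(-4.682, -3.682, 3.086)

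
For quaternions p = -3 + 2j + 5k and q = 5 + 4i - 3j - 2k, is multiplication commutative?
No: pq = 1 - i + 39j + 23k ≠ 1 - 23i - j + 39k = qp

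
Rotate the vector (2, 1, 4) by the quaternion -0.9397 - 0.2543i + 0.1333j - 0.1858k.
(0.75, -0.745, 4.459)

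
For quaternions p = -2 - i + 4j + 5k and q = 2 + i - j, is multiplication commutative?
No: pq = 1 + i + 15j + 7k ≠ 1 - 9i + 5j + 13k = qp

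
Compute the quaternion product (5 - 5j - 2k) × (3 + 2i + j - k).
18 + 17i - 14j - k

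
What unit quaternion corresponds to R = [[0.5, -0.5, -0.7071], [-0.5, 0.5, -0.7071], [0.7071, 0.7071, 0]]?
0.7071 + 0.5i - 0.5j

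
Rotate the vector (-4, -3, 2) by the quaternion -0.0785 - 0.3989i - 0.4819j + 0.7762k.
(0.072, -1.102, 5.271)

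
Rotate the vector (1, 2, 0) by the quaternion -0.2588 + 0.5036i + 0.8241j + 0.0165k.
(1.318, 1.806, -0.024)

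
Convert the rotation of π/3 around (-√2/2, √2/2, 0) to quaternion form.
0.866 - 0.3536i + 0.3536j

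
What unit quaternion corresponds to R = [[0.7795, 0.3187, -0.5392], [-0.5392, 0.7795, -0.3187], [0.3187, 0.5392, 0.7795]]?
0.9136 + 0.2348i - 0.2348j - 0.2348k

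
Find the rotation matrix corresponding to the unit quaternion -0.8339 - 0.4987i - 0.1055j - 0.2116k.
[[0.8882, -0.2477, 0.387], [0.4581, 0.413, -0.7871], [0.0351, 0.8764, 0.4803]]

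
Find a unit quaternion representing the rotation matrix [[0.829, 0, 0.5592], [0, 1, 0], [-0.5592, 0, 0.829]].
0.9563 + 0.2924j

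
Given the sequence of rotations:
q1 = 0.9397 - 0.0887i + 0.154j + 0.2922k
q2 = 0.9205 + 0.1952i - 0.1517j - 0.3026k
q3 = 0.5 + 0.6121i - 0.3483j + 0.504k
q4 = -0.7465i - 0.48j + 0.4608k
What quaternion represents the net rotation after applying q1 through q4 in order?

q2 · q1 = 0.9941 + 0.1041i - 0.031j + 0.0012k
q3 · q2 · q1 = 0.4219 + 0.6757i - 0.31j + 0.5189k
q4 · q3 · q2 · q1 = 0.1165 - 0.4212i + 0.4962j + 0.7502k
0.1165 - 0.4212i + 0.4962j + 0.7502k


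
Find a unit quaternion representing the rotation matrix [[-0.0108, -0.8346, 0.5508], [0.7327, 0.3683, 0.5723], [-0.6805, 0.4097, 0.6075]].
0.7009 - 0.058i + 0.4392j + 0.559k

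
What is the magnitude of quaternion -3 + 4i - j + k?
√27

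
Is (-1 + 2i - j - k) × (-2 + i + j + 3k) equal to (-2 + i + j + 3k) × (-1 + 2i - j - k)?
No: pq = 4 - 7i - 6j + 2k ≠ 4 - 3i + 8j - 4k = qp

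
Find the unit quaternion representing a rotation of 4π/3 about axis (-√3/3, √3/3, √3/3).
-0.5 - 0.5i + 0.5j + 0.5k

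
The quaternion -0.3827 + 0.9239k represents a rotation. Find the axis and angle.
axis = (0, 0, 1), θ = 5π/4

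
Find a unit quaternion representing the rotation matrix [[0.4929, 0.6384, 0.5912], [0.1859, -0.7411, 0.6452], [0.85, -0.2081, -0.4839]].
-0.2588 + 0.8243i + 0.25j + 0.4371k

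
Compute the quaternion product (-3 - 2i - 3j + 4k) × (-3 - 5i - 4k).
15 + 33i - 19j - 15k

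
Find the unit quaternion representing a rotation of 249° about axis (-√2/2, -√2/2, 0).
-0.5664 - 0.5827i - 0.5827j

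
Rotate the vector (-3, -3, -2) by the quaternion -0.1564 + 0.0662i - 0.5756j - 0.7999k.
(3.658, -1.54, -2.5)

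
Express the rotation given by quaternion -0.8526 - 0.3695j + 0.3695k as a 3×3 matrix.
[[0.4539, 0.6301, 0.6301], [-0.6301, 0.7269, -0.2731], [-0.6301, -0.2731, 0.7269]]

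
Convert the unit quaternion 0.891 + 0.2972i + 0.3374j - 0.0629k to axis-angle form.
axis = (0.6546, 0.7432, -0.1385), θ = 54°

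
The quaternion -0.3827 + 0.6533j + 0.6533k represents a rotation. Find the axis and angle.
axis = (0, √2/2, √2/2), θ = 5π/4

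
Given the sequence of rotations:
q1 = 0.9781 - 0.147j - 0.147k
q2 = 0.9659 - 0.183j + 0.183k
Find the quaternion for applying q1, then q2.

q2 · q1 = 0.9447 + 0.0538i - 0.321j + 0.037k
0.9447 + 0.0538i - 0.321j + 0.037k


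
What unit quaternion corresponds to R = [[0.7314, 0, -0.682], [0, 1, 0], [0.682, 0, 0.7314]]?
0.9304 - 0.3665j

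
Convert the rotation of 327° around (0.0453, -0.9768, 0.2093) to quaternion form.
-0.9588 + 0.0129i - 0.2774j + 0.0594k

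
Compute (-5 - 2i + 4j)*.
-5 + 2i - 4j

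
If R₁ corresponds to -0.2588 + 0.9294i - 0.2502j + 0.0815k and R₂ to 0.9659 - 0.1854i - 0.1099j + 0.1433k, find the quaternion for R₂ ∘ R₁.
-0.1168 + 0.9726i - 0.0649j + 0.1902k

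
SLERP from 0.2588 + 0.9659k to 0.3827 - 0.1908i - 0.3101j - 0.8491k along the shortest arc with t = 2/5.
-0.0009 + 0.083i + 0.1349j + 0.9874k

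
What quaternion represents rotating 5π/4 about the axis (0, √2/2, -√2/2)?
-0.3827 + 0.6533j - 0.6533k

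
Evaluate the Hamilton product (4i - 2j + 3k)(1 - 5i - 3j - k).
17 + 15i - 13j - 19k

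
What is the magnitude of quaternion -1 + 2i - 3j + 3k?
√23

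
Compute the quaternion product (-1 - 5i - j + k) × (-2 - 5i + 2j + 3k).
-24 + 10i + 10j - 20k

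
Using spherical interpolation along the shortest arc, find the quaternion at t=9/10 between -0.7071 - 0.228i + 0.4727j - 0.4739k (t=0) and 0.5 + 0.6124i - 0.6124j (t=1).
-0.5329 - 0.5839i + 0.6103j - 0.0511k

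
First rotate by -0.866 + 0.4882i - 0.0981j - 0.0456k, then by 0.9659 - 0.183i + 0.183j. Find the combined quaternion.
-0.7292 + 0.6217i - 0.2616j - 0.1154k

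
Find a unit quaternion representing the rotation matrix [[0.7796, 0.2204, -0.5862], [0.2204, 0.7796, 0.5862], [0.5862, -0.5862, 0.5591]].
0.8829 - 0.332i - 0.332j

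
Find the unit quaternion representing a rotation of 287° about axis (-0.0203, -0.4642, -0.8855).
-0.8039 - 0.0121i - 0.2761j - 0.5267k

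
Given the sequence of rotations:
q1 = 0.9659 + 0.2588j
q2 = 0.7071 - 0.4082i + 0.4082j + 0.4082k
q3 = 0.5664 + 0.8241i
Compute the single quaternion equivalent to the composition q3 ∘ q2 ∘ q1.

q2 · q1 = 0.5773 - 0.4999i + 0.5773j + 0.2886k
q3 · q2 · q1 = 0.739 + 0.1926i + 0.0891j + 0.6392k
0.739 + 0.1926i + 0.0891j + 0.6392k


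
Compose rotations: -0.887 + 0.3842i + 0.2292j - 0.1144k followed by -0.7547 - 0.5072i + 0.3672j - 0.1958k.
0.7577 + 0.1628i - 0.6319j + 0.0027k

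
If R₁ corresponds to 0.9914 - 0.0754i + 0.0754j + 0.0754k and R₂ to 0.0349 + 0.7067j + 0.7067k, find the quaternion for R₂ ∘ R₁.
-0.072 - 0.0026i + 0.65j + 0.7565k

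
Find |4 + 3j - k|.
√26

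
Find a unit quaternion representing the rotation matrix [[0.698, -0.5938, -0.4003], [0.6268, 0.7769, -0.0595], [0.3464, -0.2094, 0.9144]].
0.9205 - 0.0407i - 0.2028j + 0.3315k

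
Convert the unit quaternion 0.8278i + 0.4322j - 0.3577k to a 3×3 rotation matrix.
[[0.3705, 0.7156, -0.5922], [0.7156, -0.6264, -0.3092], [-0.5922, -0.3092, -0.7441]]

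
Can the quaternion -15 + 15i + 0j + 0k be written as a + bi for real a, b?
Yes. The quaternion -15 + 15i has j- and k-coefficients y = z = 0, so it lies in the complex subalgebra spanned by 1 and i.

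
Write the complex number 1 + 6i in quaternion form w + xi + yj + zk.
1 + 6i + 0j + 0k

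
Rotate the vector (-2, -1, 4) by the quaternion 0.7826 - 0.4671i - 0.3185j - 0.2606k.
(-3.048, 3.381, 0.524)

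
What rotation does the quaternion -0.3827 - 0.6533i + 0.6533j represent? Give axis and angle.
axis = (-√2/2, √2/2, 0), θ = 5π/4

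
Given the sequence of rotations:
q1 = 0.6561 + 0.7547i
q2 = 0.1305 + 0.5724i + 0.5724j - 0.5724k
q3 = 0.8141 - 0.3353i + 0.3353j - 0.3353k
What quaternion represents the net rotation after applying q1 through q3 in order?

q2 · q1 = -0.3464 + 0.474i - 0.0564j - 0.8075k
q3 · q2 · q1 = -0.3749 + 0.2124i - 0.5918j - 0.6813k
-0.3749 + 0.2124i - 0.5918j - 0.6813k


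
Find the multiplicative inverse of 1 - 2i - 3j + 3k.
0.0435 + 0.087i + 0.1304j - 0.1304k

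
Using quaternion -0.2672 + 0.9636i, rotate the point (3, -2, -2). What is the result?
(3, 0.684, 2.744)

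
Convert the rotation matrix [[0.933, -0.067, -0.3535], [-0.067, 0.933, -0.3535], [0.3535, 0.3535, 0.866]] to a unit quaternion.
0.9659 + 0.183i - 0.183j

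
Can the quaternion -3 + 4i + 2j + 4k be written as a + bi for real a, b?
No. The quaternion -3 + 4i + 2j + 4k has j-coefficient y = 2 and k-coefficient z = 4, not both zero, so it does not lie in the complex subalgebra spanned by 1 and i.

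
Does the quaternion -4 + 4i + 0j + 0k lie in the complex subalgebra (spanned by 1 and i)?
Yes. The quaternion -4 + 4i has j- and k-coefficients y = z = 0, so it lies in the complex subalgebra spanned by 1 and i.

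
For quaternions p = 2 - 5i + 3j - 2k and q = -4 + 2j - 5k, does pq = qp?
No: pq = -24 + 9i - 33j - 12k ≠ -24 + 31i + 17j + 8k = qp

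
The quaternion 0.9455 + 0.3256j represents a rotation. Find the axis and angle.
axis = (0, 1, 0), θ = 38°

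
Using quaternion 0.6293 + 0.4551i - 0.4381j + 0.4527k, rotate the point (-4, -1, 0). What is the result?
(0.143, -0.86, -4.03)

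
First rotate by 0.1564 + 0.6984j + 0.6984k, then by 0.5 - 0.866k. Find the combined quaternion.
0.683 + 0.6048i + 0.3492j + 0.2138k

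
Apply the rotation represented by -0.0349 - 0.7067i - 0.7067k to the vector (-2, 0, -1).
(-1.001, -0.049, -1.999)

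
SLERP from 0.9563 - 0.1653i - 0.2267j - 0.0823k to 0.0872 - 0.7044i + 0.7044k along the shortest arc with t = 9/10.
0.2221 - 0.7066i - 0.0326j + 0.671k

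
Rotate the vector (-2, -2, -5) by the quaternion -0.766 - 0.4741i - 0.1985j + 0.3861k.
(-2.496, 4.7, -2.164)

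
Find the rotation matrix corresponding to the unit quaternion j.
[[-1, 0, 0], [0, 1, 0], [0, 0, -1]]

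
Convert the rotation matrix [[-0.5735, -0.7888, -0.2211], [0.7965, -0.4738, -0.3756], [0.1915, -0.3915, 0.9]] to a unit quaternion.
0.4617 - 0.0086i - 0.2234j + 0.8584k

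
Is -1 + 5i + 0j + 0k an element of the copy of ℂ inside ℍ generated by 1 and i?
Yes. The quaternion -1 + 5i has j- and k-coefficients y = z = 0, so it lies in the complex subalgebra spanned by 1 and i.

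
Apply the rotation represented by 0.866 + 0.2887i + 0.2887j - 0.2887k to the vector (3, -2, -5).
(-1, 1, -6)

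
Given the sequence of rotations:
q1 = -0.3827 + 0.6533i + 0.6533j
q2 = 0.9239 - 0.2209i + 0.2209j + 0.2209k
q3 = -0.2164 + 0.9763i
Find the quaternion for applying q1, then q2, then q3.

q2 · q1 = -0.3536 + 0.5438i + 0.6634j - 0.3732k
q3 · q2 · q1 = -0.4544 - 0.4629i + 0.2208j + 0.7284k
-0.4544 - 0.4629i + 0.2208j + 0.7284k


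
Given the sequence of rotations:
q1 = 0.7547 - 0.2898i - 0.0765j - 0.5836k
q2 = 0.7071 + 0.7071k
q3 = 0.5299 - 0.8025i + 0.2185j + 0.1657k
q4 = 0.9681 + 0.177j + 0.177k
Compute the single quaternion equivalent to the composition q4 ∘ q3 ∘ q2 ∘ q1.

q2 · q1 = 0.9463 - 0.1508i - 0.259j + 0.121k
q3 · q2 · q1 = 0.417 - 0.77i + 0.1416j + 0.4617k
q4 · q3 · q2 · q1 = 0.2969 - 0.6888i + 0.0746j + 0.6571k
0.2969 - 0.6888i + 0.0746j + 0.6571k


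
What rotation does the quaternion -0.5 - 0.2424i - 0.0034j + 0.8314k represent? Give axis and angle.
axis = (-0.2799, -0.0039, 0.96), θ = 4π/3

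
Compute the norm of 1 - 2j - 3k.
√14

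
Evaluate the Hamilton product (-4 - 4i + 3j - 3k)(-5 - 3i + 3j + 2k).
5 + 47i - 10j + 4k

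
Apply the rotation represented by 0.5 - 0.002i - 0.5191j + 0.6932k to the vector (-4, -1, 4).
(0.604, -5.691, 0.501)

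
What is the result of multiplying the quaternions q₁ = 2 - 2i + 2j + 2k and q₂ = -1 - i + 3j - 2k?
-6 - 10i - 2j - 10k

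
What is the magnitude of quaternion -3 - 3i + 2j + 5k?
√47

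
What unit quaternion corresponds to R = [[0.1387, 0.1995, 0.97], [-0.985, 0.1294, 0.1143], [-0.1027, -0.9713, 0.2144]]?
0.6088 - 0.4458i + 0.4405j - 0.4864k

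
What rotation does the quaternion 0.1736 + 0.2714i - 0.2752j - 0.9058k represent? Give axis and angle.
axis = (0.2756, -0.2794, -0.9198), θ = 160°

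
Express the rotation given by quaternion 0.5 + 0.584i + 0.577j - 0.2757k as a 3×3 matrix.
[[0.1821, 0.9496, 0.255], [0.3982, 0.1659, -0.9022], [-0.899, 0.2658, -0.348]]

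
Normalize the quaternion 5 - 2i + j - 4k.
0.7372 - 0.2949i + 0.1474j - 0.5898k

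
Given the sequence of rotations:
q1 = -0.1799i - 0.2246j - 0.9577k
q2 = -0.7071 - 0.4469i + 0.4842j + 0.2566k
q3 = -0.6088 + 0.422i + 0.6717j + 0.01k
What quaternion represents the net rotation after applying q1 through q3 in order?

q2 · q1 = 0.2741 - 0.2789i - 0.3153j + 0.8647k
q3 · q2 · q1 = 0.154 + 0.8694i + 0.0084j - 0.4694k
0.154 + 0.8694i + 0.0084j - 0.4694k


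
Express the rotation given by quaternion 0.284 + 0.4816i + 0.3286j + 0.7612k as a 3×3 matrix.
[[-0.3748, -0.1159, 0.9198], [0.7489, -0.6227, 0.2267], [0.5465, 0.7738, 0.3202]]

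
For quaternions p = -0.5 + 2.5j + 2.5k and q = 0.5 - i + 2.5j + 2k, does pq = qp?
No: pq = -11.5 - 0.75i - 2.5j + 2.75k ≠ -11.5 + 1.75i + 2.5j - 2.25k = qp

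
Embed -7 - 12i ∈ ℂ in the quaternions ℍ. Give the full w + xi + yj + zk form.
-7 - 12i + 0j + 0k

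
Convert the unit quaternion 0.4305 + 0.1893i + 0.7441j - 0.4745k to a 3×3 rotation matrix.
[[-0.5577, 0.6903, 0.461], [-0.1268, 0.478, -0.8691], [-0.8203, -0.5432, -0.179]]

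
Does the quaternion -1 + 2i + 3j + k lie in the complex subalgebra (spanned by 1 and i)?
No. The quaternion -1 + 2i + 3j + k has j-coefficient y = 3 and k-coefficient z = 1, not both zero, so it does not lie in the complex subalgebra spanned by 1 and i.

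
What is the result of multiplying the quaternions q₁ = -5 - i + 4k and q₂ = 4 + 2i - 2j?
-18 - 6i + 18j + 18k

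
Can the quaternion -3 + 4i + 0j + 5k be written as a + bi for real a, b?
No. The quaternion -3 + 4i + 5k has j-coefficient y = 0 and k-coefficient z = 5, not both zero, so it does not lie in the complex subalgebra spanned by 1 and i.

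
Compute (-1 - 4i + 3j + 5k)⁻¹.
-0.0196 + 0.0784i - 0.0588j - 0.098k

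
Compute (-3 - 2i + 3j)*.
-3 + 2i - 3j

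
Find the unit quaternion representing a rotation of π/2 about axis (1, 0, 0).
0.7071 + 0.7071i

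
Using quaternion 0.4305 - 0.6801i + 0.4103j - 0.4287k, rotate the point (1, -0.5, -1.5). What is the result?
(-1.014, -1.132, 1.091)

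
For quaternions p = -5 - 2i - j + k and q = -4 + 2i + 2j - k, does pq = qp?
No: pq = 27 - 3i - 6j - k ≠ 27 - i - 6j + 3k = qp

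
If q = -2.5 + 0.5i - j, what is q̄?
-2.5 - 0.5i + j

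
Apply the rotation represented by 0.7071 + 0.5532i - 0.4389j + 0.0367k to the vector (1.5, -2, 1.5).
(1.123, -2.643, -0.504)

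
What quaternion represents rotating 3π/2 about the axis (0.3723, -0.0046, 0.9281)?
-0.7071 + 0.2633i - 0.0033j + 0.6563k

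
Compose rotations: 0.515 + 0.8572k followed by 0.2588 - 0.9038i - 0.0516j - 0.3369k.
0.4221 - 0.5097i + 0.7482j + 0.0483k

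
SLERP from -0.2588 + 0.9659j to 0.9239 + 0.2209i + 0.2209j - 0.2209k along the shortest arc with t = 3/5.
-0.8892 - 0.1767i + 0.3831j + 0.1767k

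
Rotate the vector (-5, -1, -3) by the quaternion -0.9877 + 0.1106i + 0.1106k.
(-5.17, -0.514, -2.83)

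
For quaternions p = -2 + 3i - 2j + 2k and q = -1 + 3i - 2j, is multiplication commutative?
No: pq = -11 - 5i + 12j - 2k ≠ -11 - 13i - 2k = qp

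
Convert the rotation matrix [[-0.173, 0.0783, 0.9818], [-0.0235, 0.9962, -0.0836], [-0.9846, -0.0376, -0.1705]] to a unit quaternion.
0.6428 + 0.0179i + 0.7648j - 0.0396k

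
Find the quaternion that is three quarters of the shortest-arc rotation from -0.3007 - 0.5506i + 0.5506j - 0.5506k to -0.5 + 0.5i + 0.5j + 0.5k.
0.3383 - 0.6417i - 0.2492j - 0.6417k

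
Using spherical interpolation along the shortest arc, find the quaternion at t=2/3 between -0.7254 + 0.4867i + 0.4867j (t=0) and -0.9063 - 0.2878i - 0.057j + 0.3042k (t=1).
-0.9621 - 0.0212i + 0.1506j + 0.2264k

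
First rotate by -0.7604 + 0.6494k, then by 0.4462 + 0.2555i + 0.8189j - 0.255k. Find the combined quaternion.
-0.1737 + 0.3375i - 0.7886j + 0.4837k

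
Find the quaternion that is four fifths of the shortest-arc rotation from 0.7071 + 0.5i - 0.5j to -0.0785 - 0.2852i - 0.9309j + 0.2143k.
0.1184 - 0.1219i - 0.9666j + 0.1918k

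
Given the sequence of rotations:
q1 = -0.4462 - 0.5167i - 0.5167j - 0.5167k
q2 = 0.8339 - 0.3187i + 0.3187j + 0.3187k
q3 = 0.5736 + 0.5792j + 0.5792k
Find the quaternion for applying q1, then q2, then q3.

q2 · q1 = -0.2074 - 0.2887i - 0.9024j - 0.2437k
q3 · q2 · q1 = 0.5449 + 0.2159i - 0.805j - 0.0927k
0.5449 + 0.2159i - 0.805j - 0.0927k


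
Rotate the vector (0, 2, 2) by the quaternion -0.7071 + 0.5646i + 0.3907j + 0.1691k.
(0.637, 2.472, -1.218)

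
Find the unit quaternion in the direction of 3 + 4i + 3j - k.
0.5071 + 0.6761i + 0.5071j - 0.169k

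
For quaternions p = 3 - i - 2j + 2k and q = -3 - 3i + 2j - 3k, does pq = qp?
No: pq = -2 - 4i + 3j - 23k ≠ -2 - 8i + 21j - 7k = qp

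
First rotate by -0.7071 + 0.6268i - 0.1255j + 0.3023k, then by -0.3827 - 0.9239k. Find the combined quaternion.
0.5499 - 0.3558i - 0.5311j + 0.5376k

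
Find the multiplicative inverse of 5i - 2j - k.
-0.1667i + 0.0667j + 0.0333k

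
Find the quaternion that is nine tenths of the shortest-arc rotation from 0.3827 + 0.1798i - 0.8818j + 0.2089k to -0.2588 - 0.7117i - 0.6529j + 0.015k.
-0.1957 - 0.651i - 0.7323j + 0.0412k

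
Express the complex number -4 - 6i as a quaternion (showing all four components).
-4 - 6i + 0j + 0k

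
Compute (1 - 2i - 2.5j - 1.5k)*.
1 + 2i + 2.5j + 1.5k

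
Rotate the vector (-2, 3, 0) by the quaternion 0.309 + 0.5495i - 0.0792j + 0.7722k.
(-1.283, -3.17, -1.143)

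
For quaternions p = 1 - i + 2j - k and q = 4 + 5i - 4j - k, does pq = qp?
No: pq = 16 - 5i - 2j - 11k ≠ 16 + 7i + 10j + k = qp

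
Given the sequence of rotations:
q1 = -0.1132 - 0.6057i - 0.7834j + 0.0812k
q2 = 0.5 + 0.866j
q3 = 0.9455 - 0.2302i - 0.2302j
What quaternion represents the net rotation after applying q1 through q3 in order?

q2 · q1 = 0.6218 - 0.2325i - 0.4897j + 0.5651k
q3 · q2 · q1 = 0.4217 - 0.4931i - 0.4761j + 0.5935k
0.4217 - 0.4931i - 0.4761j + 0.5935k


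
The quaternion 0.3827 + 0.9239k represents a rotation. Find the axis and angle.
axis = (0, 0, 1), θ = 3π/4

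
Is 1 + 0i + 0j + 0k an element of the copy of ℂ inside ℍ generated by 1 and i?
Yes. The quaternion 1 has j- and k-coefficients y = z = 0, so it lies in the complex subalgebra spanned by 1 and i.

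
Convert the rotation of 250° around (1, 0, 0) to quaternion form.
-0.5736 + 0.8192i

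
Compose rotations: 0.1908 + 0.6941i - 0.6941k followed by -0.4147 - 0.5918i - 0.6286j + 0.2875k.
0.5312 + 0.0356i - 0.3312j + 0.779k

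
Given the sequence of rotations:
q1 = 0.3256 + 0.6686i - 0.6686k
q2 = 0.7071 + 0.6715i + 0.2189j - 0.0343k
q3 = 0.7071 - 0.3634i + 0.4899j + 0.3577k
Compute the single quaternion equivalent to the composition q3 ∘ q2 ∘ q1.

q2 · q1 = -0.2417 + 0.5451i + 0.4973j - 0.6303k
q3 · q2 · q1 = 0.009 - 0.0134i + 0.1992j - 0.9799k
0.009 - 0.0134i + 0.1992j - 0.9799k


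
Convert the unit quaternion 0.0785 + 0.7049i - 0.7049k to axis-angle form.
axis = (√2/2, 0, -√2/2), θ = 171°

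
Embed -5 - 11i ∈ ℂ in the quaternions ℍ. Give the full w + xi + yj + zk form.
-5 - 11i + 0j + 0k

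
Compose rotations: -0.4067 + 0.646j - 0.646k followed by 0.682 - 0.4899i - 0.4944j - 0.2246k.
-0.1031 + 0.6637i + 0.3252j - 0.6657k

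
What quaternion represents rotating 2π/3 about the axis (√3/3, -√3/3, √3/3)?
0.5 + 0.5i - 0.5j + 0.5k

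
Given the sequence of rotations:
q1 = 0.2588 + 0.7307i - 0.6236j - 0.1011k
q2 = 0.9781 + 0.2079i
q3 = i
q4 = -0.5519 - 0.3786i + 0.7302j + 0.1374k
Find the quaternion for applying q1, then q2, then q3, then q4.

q2 · q1 = 0.1012 + 0.7685i - 0.5889j - 0.2285k
q3 · q2 · q1 = -0.7685 + 0.1012i + 0.2285j - 0.5889k
q4 · q3 · q2 · q1 = 0.3765 - 0.2263i - 0.8963j + 0.059k
0.3765 - 0.2263i - 0.8963j + 0.059k


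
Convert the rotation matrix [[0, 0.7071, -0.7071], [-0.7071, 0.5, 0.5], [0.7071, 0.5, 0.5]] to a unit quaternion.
0.7071 - 0.5j - 0.5k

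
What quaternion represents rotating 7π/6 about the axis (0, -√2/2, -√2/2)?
-0.2588 - 0.683j - 0.683k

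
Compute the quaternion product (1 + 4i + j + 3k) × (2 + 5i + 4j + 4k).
-34 + 5i + 5j + 21k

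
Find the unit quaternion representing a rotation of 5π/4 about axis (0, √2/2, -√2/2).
-0.3827 + 0.6533j - 0.6533k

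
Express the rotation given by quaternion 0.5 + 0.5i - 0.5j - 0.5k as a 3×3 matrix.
[[0, 0, -1], [-1, 0, 0], [0, 1, 0]]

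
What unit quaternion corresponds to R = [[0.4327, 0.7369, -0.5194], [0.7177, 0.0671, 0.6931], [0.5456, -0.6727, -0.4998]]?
-0.5 + 0.6829i + 0.5325j + 0.0096k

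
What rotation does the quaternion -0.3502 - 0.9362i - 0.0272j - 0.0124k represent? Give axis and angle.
axis = (-0.9995, -0.029, -0.0132), θ = 221°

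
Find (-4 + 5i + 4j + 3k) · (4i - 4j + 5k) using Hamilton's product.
-19 + 16i + 3j - 56k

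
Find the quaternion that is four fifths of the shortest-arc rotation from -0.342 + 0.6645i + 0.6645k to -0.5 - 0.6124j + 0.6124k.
-0.5032 + 0.1545i - 0.519j + 0.6735k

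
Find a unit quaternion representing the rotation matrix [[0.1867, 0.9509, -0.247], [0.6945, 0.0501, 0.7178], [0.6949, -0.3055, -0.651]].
-0.3827 + 0.6685i + 0.6153j + 0.1675k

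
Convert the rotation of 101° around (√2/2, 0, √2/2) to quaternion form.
0.6361 + 0.5456i + 0.5456k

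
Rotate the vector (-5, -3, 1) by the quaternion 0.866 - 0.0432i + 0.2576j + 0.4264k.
(0.173, -5.185, 2.844)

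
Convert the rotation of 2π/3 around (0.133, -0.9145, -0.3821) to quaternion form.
0.5 + 0.1152i - 0.792j - 0.3309k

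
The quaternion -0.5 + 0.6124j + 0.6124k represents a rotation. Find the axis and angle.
axis = (0, √2/2, √2/2), θ = 4π/3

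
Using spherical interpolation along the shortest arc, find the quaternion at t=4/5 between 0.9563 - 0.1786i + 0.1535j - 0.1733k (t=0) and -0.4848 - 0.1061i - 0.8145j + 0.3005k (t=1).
0.6266 + 0.0485i + 0.7207j - 0.2926k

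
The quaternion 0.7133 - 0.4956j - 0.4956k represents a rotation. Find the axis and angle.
axis = (0, -√2/2, -√2/2), θ = 89°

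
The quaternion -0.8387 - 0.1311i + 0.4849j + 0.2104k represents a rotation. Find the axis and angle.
axis = (-0.2407, 0.8904, 0.3863), θ = 294°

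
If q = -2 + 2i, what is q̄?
-2 - 2i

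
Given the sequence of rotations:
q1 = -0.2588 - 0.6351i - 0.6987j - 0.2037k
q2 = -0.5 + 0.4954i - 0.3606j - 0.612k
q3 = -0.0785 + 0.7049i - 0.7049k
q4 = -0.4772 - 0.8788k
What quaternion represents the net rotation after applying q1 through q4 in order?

q2 · q1 = 0.0674 - 0.1648i + 0.9323j - 0.3149k
q3 · q2 · q1 = -0.1111 + 0.7176i + 0.265j + 0.6344k
q4 · q3 · q2 · q1 = 0.6105 - 0.1096i - 0.7571j - 0.2051k
0.6105 - 0.1096i - 0.7571j - 0.2051k


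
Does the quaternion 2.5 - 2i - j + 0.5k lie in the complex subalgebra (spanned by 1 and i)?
No. The quaternion 2.5 - 2i - j + 0.5k has j-coefficient y = -1 and k-coefficient z = 0.5, not both zero, so it does not lie in the complex subalgebra spanned by 1 and i.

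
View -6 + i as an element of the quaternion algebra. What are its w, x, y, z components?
-6 + i + 0j + 0k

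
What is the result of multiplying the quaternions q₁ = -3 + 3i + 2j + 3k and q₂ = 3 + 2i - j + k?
-16 + 8i + 12j - k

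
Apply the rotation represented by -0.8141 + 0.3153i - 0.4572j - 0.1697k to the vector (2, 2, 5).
(3.106, 4.806, -0.504)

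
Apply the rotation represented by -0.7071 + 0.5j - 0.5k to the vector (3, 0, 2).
(-1.414, 1.121, 3.121)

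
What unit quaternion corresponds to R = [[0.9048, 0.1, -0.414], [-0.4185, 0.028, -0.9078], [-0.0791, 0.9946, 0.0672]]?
0.7071 + 0.6726i - 0.1184j - 0.1833k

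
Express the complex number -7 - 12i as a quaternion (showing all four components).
-7 - 12i + 0j + 0k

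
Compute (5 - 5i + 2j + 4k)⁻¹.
0.0714 + 0.0714i - 0.0286j - 0.0571k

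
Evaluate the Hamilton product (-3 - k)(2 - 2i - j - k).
-7 + 5i + 5j + k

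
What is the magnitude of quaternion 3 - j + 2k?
√14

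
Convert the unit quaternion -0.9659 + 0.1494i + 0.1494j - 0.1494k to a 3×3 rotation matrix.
[[0.9107, -0.244, -0.3333], [0.3333, 0.9107, 0.244], [0.244, -0.3333, 0.9107]]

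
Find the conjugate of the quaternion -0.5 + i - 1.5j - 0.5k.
-0.5 - i + 1.5j + 0.5k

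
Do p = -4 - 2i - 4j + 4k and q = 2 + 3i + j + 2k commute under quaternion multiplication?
No: pq = -6 - 28i + 4j + 10k ≠ -6 - 4i - 28j - 10k = qp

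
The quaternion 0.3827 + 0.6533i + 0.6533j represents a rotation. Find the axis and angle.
axis = (√2/2, √2/2, 0), θ = 3π/4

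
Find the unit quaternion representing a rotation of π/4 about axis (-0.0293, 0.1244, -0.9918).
0.9239 - 0.0112i + 0.0476j - 0.3795k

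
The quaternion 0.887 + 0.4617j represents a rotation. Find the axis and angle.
axis = (0, 1, 0), θ = 55°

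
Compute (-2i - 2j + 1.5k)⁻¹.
0.1951i + 0.1951j - 0.1463k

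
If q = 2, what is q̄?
2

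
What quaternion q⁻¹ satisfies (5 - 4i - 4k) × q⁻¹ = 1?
0.0877 + 0.0702i + 0.0702k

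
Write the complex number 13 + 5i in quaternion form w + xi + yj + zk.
13 + 5i + 0j + 0k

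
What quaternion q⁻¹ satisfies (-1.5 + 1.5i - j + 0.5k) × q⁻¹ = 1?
-0.2609 - 0.2609i + 0.1739j - 0.087k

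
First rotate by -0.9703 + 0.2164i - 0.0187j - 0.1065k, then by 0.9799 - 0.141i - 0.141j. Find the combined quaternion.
-0.9229 + 0.3639i + 0.1035j - 0.0712k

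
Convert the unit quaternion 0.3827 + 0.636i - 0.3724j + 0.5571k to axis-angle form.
axis = (0.6884, -0.4031, 0.603), θ = 3π/4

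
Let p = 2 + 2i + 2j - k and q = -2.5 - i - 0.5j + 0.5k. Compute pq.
-1.5 - 6.5i - 6j + 4.5k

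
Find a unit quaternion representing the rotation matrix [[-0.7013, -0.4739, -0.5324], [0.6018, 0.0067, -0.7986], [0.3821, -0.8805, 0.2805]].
0.3827 - 0.0535i - 0.5974j + 0.7027k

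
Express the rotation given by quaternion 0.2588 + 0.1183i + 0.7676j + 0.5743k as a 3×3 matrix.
[[-0.8381, -0.1156, 0.5332], [0.4789, 0.3124, 0.8204], [-0.2614, 0.9429, -0.2064]]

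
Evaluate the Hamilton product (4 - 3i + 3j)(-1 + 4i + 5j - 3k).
-7 + 10i + 8j - 39k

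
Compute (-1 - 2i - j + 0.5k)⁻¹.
-0.16 + 0.32i + 0.16j - 0.08k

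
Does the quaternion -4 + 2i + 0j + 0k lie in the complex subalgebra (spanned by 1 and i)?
Yes. The quaternion -4 + 2i has j- and k-coefficients y = z = 0, so it lies in the complex subalgebra spanned by 1 and i.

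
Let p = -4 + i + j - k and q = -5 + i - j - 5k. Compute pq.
15 - 15i + 3j + 23k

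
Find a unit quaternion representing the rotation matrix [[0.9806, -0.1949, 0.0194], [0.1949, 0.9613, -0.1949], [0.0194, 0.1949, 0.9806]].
0.9903 + 0.0984i + 0.0984k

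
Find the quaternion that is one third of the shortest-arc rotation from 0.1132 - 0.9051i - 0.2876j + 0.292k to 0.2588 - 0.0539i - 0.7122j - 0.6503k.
0.2177 - 0.7831i - 0.579j - 0.0645k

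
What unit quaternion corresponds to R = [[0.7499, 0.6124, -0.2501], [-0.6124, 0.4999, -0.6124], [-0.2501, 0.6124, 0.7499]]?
0.866 + 0.3536i - 0.3536k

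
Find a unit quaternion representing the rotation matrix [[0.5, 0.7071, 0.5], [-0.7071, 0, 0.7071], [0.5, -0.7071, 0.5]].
0.7071 - 0.5i - 0.5k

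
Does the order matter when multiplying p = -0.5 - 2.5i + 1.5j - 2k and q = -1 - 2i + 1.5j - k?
Yes: pq = -8.75 + 5i - 0.75j + 1.75k ≠ -8.75 + 2i - 3.75j + 3.25k = qp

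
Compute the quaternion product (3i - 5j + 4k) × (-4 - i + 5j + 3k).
16 - 47i + 7j - 6k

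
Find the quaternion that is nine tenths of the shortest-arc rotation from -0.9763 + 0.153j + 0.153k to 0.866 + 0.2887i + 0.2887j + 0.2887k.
-0.8987 - 0.2642i - 0.2475j - 0.2475k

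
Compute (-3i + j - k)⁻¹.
0.2727i - 0.0909j + 0.0909k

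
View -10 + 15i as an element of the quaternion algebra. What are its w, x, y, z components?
-10 + 15i + 0j + 0k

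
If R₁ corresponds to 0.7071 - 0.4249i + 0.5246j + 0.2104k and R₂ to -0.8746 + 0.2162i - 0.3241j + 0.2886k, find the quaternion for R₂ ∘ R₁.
-0.4173 + 0.3049i - 0.8561j - 0.0042k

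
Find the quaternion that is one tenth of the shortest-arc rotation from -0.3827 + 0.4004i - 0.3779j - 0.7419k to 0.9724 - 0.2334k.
-0.5041 + 0.3855i - 0.3639j - 0.6818k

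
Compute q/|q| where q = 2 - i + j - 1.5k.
0.6963 - 0.3482i + 0.3482j - 0.5222k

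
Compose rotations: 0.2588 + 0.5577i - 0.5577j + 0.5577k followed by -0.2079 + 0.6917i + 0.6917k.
-0.8253 + 0.4488i + 0.1159j - 0.3227k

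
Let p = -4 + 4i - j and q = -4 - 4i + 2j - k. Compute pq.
34 + i + 8k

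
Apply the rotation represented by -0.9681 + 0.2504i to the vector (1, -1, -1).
(1, -1.359, -0.39)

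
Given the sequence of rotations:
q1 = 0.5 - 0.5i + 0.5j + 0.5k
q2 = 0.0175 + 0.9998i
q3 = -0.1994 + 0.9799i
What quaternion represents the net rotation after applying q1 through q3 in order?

q2 · q1 = 0.5087 + 0.4911i - 0.4911j + 0.5087k
q3 · q2 · q1 = -0.5827 + 0.4005i - 0.4005j - 0.5827k
-0.5827 + 0.4005i - 0.4005j - 0.5827k


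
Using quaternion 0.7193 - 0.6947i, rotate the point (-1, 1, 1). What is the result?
(-1, 1.034, -0.965)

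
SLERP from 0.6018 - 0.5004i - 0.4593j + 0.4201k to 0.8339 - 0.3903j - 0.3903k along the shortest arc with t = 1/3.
0.7719 - 0.3698i - 0.4926j + 0.1574k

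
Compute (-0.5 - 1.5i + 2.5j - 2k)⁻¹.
-0.0392 + 0.1176i - 0.1961j + 0.1569k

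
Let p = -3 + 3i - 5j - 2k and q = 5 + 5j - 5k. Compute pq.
50i - 25j + 20k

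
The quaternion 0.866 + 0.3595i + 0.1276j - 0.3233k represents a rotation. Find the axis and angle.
axis = (0.7189, 0.2552, -0.6465), θ = π/3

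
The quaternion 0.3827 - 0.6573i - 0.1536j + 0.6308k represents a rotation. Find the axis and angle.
axis = (-0.7115, -0.1663, 0.6828), θ = 3π/4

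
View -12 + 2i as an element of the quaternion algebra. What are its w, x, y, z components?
-12 + 2i + 0j + 0k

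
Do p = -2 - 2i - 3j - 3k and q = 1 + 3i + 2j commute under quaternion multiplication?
No: pq = 10 - 2i - 16j + 2k ≠ 10 - 14i + 2j - 8k = qp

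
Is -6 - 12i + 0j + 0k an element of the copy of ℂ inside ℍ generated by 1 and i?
Yes. The quaternion -6 - 12i has j- and k-coefficients y = z = 0, so it lies in the complex subalgebra spanned by 1 and i.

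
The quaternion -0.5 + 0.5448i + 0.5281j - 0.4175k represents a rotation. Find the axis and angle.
axis = (0.6291, 0.6098, -0.4821), θ = 4π/3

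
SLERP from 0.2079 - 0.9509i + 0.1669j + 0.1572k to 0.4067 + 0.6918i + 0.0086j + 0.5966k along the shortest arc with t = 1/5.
0.0805 - 0.9866i + 0.1417j - 0.0092k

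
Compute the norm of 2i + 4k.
√20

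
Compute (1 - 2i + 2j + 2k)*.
1 + 2i - 2j - 2k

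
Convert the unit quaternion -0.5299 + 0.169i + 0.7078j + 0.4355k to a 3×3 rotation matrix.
[[-0.3813, 0.7008, -0.6029], [-0.2223, 0.5636, 0.7956], [0.8973, 0.4374, -0.0591]]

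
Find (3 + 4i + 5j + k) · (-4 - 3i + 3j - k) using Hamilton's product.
-14 - 33i - 10j + 20k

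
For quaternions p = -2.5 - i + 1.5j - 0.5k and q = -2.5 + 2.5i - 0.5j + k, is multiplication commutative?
No: pq = 10 - 2.5i - 2.75j - 4.5k ≠ 10 - 5i - 2.25j + 2k = qp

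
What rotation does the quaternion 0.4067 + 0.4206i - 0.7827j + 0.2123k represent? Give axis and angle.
axis = (0.4604, -0.8568, 0.2324), θ = 132°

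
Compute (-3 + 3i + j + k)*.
-3 - 3i - j - k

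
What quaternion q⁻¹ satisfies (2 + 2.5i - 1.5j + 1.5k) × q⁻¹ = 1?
0.1356 - 0.1695i + 0.1017j - 0.1017k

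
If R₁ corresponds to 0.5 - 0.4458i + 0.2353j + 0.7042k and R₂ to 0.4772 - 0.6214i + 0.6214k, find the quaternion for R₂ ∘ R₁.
-0.476 - 0.6697i + 0.2729j + 0.5005k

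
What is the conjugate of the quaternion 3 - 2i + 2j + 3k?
3 + 2i - 2j - 3k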